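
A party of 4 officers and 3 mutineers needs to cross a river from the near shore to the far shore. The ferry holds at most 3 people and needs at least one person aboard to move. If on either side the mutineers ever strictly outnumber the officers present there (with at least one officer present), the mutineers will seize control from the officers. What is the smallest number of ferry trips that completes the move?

Counting alone: each trip to the far shore takes at most 3 across and each return brings at least 1 back, so after t trips out (and t−1 returns) at most 3t − (t−1) of the 7 are across; that first reaches 7 at t = 3, so at least 5 crossings are needed.
The plan below uses exactly 5 crossings, so it is optimal:
1. 3 mutineers → the far shore.  (the near shore: 4O 0M; the far shore: 0O 3M)
2. 1 mutineer ← the near shore.  (the near shore: 4O 1M; the far shore: 0O 2M)
3. 3 officers → the far shore.  (the near shore: 1O 1M; the far shore: 3O 2M)
4. 1 officer ← the near shore.  (the near shore: 2O 1M; the far shore: 2O 2M)
5. 2 officers and 1 mutineer → the far shore.  (the near shore: 0O 0M; the far shore: 4O 3M)

5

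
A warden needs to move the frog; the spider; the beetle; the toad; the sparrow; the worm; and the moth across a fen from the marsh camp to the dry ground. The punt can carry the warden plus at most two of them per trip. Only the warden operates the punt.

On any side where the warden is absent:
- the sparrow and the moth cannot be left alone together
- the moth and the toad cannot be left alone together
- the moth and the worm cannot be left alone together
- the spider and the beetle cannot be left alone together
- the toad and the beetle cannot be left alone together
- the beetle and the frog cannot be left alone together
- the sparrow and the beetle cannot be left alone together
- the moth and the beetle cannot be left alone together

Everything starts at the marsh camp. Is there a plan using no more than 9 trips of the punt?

Counting alone: the warden can take at most 2 across per trip to the dry ground, so moving all 7 needs at least 4 loaded trips out, with a return between consecutive ones — at least 7 crossings.
The safety rule pushes this higher. Following every safe sequence of crossings, the most of the 7 that can be at the dry ground as the punt arrives there on crossings 7, 9 is 5, 6 respectively — never all 7.
So the move cannot be finished within 9 crossings. (The shortest complete plan takes 11:)
1. Warden goes to the dry ground with the beetle and the moth.  [the marsh camp: the frog, the sparrow, the spider, the toad, the worm | the dry ground: the beetle, the moth]
2. Warden goes back to the marsh camp with the beetle.  [the marsh camp: the beetle, the frog, the sparrow, the spider, the toad, the worm | the dry ground: the moth]
3. Warden goes to the dry ground with the beetle and the frog.  [the marsh camp: the sparrow, the spider, the toad, the worm | the dry ground: the beetle, the frog, the moth]
4. Warden goes back to the marsh camp with the beetle.  [the marsh camp: the beetle, the sparrow, the spider, the toad, the worm | the dry ground: the frog, the moth]
5. Warden goes to the dry ground with the beetle and the spider.  [the marsh camp: the sparrow, the toad, the worm | the dry ground: the beetle, the frog, the moth, the spider]
6. Warden goes back to the marsh camp with the beetle.  [the marsh camp: the beetle, the sparrow, the toad, the worm | the dry ground: the frog, the moth, the spider]
7. Warden goes to the dry ground with the sparrow and the toad.  [the marsh camp: the beetle, the worm | the dry ground: the frog, the moth, the sparrow, the spider, the toad]
8. Warden goes back to the marsh camp with the moth.  [the marsh camp: the beetle, the moth, the worm | the dry ground: the frog, the sparrow, the spider, the toad]
9. Warden goes to the dry ground with the beetle and the worm.  [the marsh camp: the moth | the dry ground: the beetle, the frog, the sparrow, the spider, the toad, the worm]
10. Warden goes back to the marsh camp with the beetle.  [the marsh camp: the beetle, the moth | the dry ground: the frog, the sparrow, the spider, the toad, the worm]
11. Warden goes to the dry ground with the beetle and the moth.  [the marsh camp: — | the dry ground: the beetle, the frog, the moth, the sparrow, the spider, the toad, the worm]

No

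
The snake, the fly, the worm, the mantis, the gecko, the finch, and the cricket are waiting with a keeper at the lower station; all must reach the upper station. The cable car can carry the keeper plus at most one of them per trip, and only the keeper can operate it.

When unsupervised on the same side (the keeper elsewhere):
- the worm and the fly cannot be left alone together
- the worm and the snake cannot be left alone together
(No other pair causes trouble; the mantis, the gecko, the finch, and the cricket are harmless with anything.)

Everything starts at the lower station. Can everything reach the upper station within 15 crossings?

Yes — this plan uses 15 crossings (≤ 15):
1. Keeper goes to the upper station with the worm.
2. Keeper goes back to the lower station alone.
3. Keeper goes to the upper station with the snake.
4. Keeper goes back to the lower station with the worm.
5. Keeper goes to the upper station with the fly.
6. Keeper goes back to the lower station alone.
7. Keeper goes to the upper station with the mantis.
8. Keeper goes back to the lower station alone.
9. Keeper goes to the upper station with the gecko.
10. Keeper goes back to the lower station alone.
11. Keeper goes to the upper station with the finch.
12. Keeper goes back to the lower station alone.
13. Keeper goes to the upper station with the cricket.
14. Keeper goes back to the lower station alone.
15. Keeper goes to the upper station with the worm.

Yes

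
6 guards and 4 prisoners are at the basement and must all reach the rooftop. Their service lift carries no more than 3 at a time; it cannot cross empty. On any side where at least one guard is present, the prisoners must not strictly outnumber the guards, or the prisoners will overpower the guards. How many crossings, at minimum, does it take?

9

Counting alone: each trip to the rooftop takes at most 3 across and each return brings at least 1 back, so after t trips out (and t−1 returns) at most 3t − (t−1) of the 10 are across; that first reaches 10 at t = 5, so at least 9 crossings are needed.
The plan below uses exactly 9 crossings, so it is optimal:
1. 2 prisoners → the rooftop.  (the basement: 6G 2P; the rooftop: 0G 2P)
2. 1 prisoner ← the basement.  (the basement: 6G 3P; the rooftop: 0G 1P)
3. 3 prisoners → the rooftop.  (the basement: 6G 0P; the rooftop: 0G 4P)
4. 1 prisoner ← the basement.  (the basement: 6G 1P; the rooftop: 0G 3P)
5. 3 guards → the rooftop.  (the basement: 3G 1P; the rooftop: 3G 3P)
6. 1 prisoner ← the basement.  (the basement: 3G 2P; the rooftop: 3G 2P)
7. 1 guard and 2 prisoners → the rooftop.  (the basement: 2G 0P; the rooftop: 4G 4P)
8. 1 prisoner ← the basement.  (the basement: 2G 1P; the rooftop: 4G 3P)
9. 2 guards and 1 prisoner → the rooftop.  (the basement: 0G 0P; the rooftop: 6G 4P)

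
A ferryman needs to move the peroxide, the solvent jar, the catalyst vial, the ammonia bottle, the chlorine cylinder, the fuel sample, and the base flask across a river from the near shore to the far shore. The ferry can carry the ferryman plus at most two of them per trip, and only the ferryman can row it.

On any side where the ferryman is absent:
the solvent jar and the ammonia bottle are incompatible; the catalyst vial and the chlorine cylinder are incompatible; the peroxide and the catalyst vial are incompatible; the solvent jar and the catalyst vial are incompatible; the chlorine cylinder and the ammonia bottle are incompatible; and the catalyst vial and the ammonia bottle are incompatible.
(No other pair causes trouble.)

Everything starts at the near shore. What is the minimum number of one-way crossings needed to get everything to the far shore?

Counting alone: the ferryman can take at most 2 across per trip to the far shore, so moving all 7 needs at least 4 loaded trips out, with a return between consecutive ones — at least 7 crossings.
The safety rule pushes this higher. Following every safe sequence of crossings, the most of the 7 that can be at the far shore as the ferry arrives there on crossings 7, 9 is 5, 6 respectively — never all 7.
So no plan with fewer than 11 crossings exists, and this one achieves 11:
1. Ferryman goes to the far shore with the ammonia bottle and the catalyst vial.
2. Ferryman goes back to the near shore with the catalyst vial.
3. Ferryman goes to the far shore with the catalyst vial and the peroxide.
4. Ferryman goes back to the near shore with the catalyst vial.
5. Ferryman goes to the far shore with the chlorine cylinder and the solvent jar.
6. Ferryman goes back to the near shore with the ammonia bottle.
7. Ferryman goes to the far shore with the catalyst vial and the fuel sample.
8. Ferryman goes back to the near shore with the catalyst vial.
9. Ferryman goes to the far shore with the base flask and the catalyst vial.
10. Ferryman goes back to the near shore with the catalyst vial.
11. Ferryman goes to the far shore with the ammonia bottle and the catalyst vial.

11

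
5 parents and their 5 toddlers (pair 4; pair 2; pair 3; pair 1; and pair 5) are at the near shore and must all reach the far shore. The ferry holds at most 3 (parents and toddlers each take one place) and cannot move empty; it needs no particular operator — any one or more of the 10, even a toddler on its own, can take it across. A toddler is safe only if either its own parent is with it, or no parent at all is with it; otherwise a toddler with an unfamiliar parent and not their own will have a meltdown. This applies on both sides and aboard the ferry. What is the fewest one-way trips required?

Counting alone: each trip to the far shore takes at most 3 across and each return brings at least 1 back, so after t trips out (and t−1 returns) at most 3t − (t−1) of the 10 are across; that first reaches 10 at t = 5, so at least 9 crossings are needed.
The safety rule pushes this higher. Following every safe sequence of crossings, the most of the 10 that can be at the far shore as the ferry arrives there on crossing 9 is 9 — never all 10.
So no plan with fewer than 11 crossings exists, and this one achieves 11:
1. parent 4 and toddler 4 cross → the far shore.
2. parent 4 crosses ← the near shore.
3. toddler 1, toddler 2, and toddler 3 cross → the far shore.
4. toddler 4 crosses ← the near shore.
5. parent 1, parent 2, and parent 3 cross → the far shore.
6. parent 2 and toddler 2 cross ← the near shore.
7. parent 2, parent 4, and parent 5 cross → the far shore.
8. toddler 3 crosses ← the near shore.
9. toddler 2 and toddler 4 cross → the far shore.
10. toddler 4 crosses ← the near shore.
11. toddler 3, toddler 4, and toddler 5 cross → the far shore.

11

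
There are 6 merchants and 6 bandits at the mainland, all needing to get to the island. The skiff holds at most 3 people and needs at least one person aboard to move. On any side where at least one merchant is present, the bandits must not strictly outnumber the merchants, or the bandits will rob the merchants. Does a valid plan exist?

No

Following every safe sequence of crossings from the start, the most of the 12 that can be at the island as the skiff arrives there on crossings 1, 3, 5 is 3, 5, 6 respectively; the best ever achieved is 6 of 12.
From crossing 7 on, no configuration arises that was not already reachable earlier: only 17 distinct safe configurations (who is on which side, and where the skiff is) can ever be reached, none of them has everyone across, and every continuation just revisits them. They are: 0 merchants + 0 bandits across (skiff back at the start); 0 merchants + 1 bandit across (skiff there); 0 merchants + 1 bandit across (skiff back at the start); 0 merchants + 2 bandits across (skiff there); 0 merchants + 2 bandits across (skiff back at the start); 0 merchants + 3 bandits across (skiff there); 0 merchants + 3 bandits across (skiff back at the start); 0 merchants + 4 bandits across (skiff there); 0 merchants + 4 bandits across (skiff back at the start); 0 merchants + 5 bandits across (skiff there); 0 merchants + 5 bandits across (skiff back at the start); 0 merchants + 6 bandits across (skiff there); 1 merchant + 1 bandit across (skiff there); 1 merchant + 1 bandit across (skiff back at the start); 2 merchants + 2 bandits across (skiff there); 2 merchants + 2 bandits across (skiff back at the start); 3 merchants + 3 bandits across (skiff there). So no valid plan exists.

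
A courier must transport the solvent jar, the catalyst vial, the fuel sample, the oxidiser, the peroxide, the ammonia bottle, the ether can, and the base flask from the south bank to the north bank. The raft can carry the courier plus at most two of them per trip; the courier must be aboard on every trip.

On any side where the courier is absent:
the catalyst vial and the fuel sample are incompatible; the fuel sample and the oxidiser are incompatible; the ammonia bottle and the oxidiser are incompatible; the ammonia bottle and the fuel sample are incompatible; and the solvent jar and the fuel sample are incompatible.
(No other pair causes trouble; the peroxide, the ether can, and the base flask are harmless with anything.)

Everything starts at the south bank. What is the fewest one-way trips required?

13

Counting alone: the courier can take at most 2 across per trip to the north bank, so moving all 8 needs at least 4 loaded trips out, with a return between consecutive ones — at least 7 crossings.
The safety rule pushes this higher. Following every safe sequence of crossings, the most of the 8 that can be at the north bank as the raft arrives there on crossings 7, 9, 11 is 5, 6, 7 respectively — never all 8.
So no plan with fewer than 13 crossings exists, and this one achieves 13:
1. Courier goes to the north bank with the fuel sample and the oxidiser.  [the south bank: the ammonia bottle, the base flask, the catalyst vial, the ether can, the peroxide, the solvent jar | the north bank: the fuel sample, the oxidiser]
2. Courier goes back to the south bank with the fuel sample.  [the south bank: the ammonia bottle, the base flask, the catalyst vial, the ether can, the fuel sample, the peroxide, the solvent jar | the north bank: the oxidiser]
3. Courier goes to the north bank with the fuel sample and the solvent jar.  [the south bank: the ammonia bottle, the base flask, the catalyst vial, the ether can, the peroxide | the north bank: the fuel sample, the oxidiser, the solvent jar]
4. Courier goes back to the south bank with the fuel sample.  [the south bank: the ammonia bottle, the base flask, the catalyst vial, the ether can, the fuel sample, the peroxide | the north bank: the oxidiser, the solvent jar]
5. Courier goes to the north bank with the catalyst vial and the fuel sample.  [the south bank: the ammonia bottle, the base flask, the ether can, the peroxide | the north bank: the catalyst vial, the fuel sample, the oxidiser, the solvent jar]
6. Courier goes back to the south bank with the fuel sample.  [the south bank: the ammonia bottle, the base flask, the ether can, the fuel sample, the peroxide | the north bank: the catalyst vial, the oxidiser, the solvent jar]
7. Courier goes to the north bank with the fuel sample and the peroxide.  [the south bank: the ammonia bottle, the base flask, the ether can | the north bank: the catalyst vial, the fuel sample, the oxidiser, the peroxide, the solvent jar]
8. Courier goes back to the south bank with the fuel sample.  [the south bank: the ammonia bottle, the base flask, the ether can, the fuel sample | the north bank: the catalyst vial, the oxidiser, the peroxide, the solvent jar]
9. Courier goes to the north bank with the ether can and the fuel sample.  [the south bank: the ammonia bottle, the base flask | the north bank: the catalyst vial, the ether can, the fuel sample, the oxidiser, the peroxide, the solvent jar]
10. Courier goes back to the south bank with the fuel sample.  [the south bank: the ammonia bottle, the base flask, the fuel sample | the north bank: the catalyst vial, the ether can, the oxidiser, the peroxide, the solvent jar]
11. Courier goes to the north bank with the base flask and the fuel sample.  [the south bank: the ammonia bottle | the north bank: the base flask, the catalyst vial, the ether can, the fuel sample, the oxidiser, the peroxide, the solvent jar]
12. Courier goes back to the south bank with the fuel sample.  [the south bank: the ammonia bottle, the fuel sample | the north bank: the base flask, the catalyst vial, the ether can, the oxidiser, the peroxide, the solvent jar]
13. Courier goes to the north bank with the ammonia bottle and the fuel sample.  [the south bank: — | the north bank: the ammonia bottle, the base flask, the catalyst vial, the ether can, the fuel sample, the oxidiser, the peroxide, the solvent jar]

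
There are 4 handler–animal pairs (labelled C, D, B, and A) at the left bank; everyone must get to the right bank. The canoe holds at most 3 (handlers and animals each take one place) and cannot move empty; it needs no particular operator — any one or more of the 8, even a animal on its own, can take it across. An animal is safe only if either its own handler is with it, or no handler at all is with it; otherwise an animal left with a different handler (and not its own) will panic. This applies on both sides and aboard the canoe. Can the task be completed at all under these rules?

1. animal C and handler C cross → the right bank.
2. handler C crosses ← the left bank.
3. animal D, handler C, and handler D cross → the right bank.
4. animal C and handler C cross ← the left bank.
5. handler A, handler B, and handler C cross → the right bank.
6. animal D crosses ← the left bank.
7. animal C and animal D cross → the right bank.
8. animal C crosses ← the left bank.
9. animal A, animal B, and animal C cross → the right bank.

Yes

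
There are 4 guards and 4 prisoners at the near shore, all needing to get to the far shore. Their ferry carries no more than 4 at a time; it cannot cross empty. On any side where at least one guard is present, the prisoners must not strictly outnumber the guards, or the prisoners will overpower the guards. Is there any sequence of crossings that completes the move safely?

1. 2 prisoners → the far shore.  (the near shore: 4G 2P; the far shore: 0G 2P)
2. 1 prisoner ← the near shore.  (the near shore: 4G 3P; the far shore: 0G 1P)
3. 4 guards → the far shore.  (the near shore: 0G 3P; the far shore: 4G 1P)
4. 1 prisoner ← the near shore.  (the near shore: 0G 4P; the far shore: 4G 0P)
5. 4 prisoners → the far shore.  (the near shore: 0G 0P; the far shore: 4G 4P)

Yes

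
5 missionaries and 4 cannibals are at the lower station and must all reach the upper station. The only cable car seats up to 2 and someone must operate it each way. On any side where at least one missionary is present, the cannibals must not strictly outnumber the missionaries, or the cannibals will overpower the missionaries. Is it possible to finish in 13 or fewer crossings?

Counting alone: each trip to the upper station takes at most 2 across and each return brings at least 1 back, so after t trips out (and t−1 returns) at most 2t − (t−1) of the 9 are across; that first reaches 9 at t = 8, so at least 15 crossings are needed.
Since 13 < 15, 13 crossings cannot be enough. (The shortest complete plan in fact takes 15:)
1. 2 cannibals → the upper station.  (the lower station: 5M 2C; the upper station: 0M 2C)
2. 1 cannibal ← the lower station.  (the lower station: 5M 3C; the upper station: 0M 1C)
3. 2 cannibals → the upper station.  (the lower station: 5M 1C; the upper station: 0M 3C)
4. 1 cannibal ← the lower station.  (the lower station: 5M 2C; the upper station: 0M 2C)
5. 2 missionaries → the upper station.  (the lower station: 3M 2C; the upper station: 2M 2C)
6. 1 cannibal ← the lower station.  (the lower station: 3M 3C; the upper station: 2M 1C)
7. 1 missionary and 1 cannibal → the upper station.  (the lower station: 2M 2C; the upper station: 3M 2C)
8. 1 missionary ← the lower station.  (the lower station: 3M 2C; the upper station: 2M 2C)
9. 1 missionary and 1 cannibal → the upper station.  (the lower station: 2M 1C; the upper station: 3M 3C)
10. 1 cannibal ← the lower station.  (the lower station: 2M 2C; the upper station: 3M 2C)
11. 1 missionary and 1 cannibal → the upper station.  (the lower station: 1M 1C; the upper station: 4M 3C)
12. 1 missionary ← the lower station.  (the lower station: 2M 1C; the upper station: 3M 3C)
13. 1 missionary and 1 cannibal → the upper station.  (the lower station: 1M 0C; the upper station: 4M 4C)
14. 1 cannibal ← the lower station.  (the lower station: 1M 1C; the upper station: 4M 3C)
15. 1 missionary and 1 cannibal → the upper station.  (the lower station: 0M 0C; the upper station: 5M 4C)

No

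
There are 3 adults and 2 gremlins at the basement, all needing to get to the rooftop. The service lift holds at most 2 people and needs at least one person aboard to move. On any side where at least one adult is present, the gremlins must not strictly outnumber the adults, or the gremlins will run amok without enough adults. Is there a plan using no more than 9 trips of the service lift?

Yes

Yes — this plan uses 7 crossings (≤ 9):
1. 2 gremlins → the rooftop.  (the basement: 3A 0G; the rooftop: 0A 2G)
2. 1 gremlin ← the basement.  (the basement: 3A 1G; the rooftop: 0A 1G)
3. 2 adults → the rooftop.  (the basement: 1A 1G; the rooftop: 2A 1G)
4. 1 adult ← the basement.  (the basement: 2A 1G; the rooftop: 1A 1G)
5. 1 adult and 1 gremlin → the rooftop.  (the basement: 1A 0G; the rooftop: 2A 2G)
6. 1 gremlin ← the basement.  (the basement: 1A 1G; the rooftop: 2A 1G)
7. 1 adult and 1 gremlin → the rooftop.  (the basement: 0A 0G; the rooftop: 3A 2G)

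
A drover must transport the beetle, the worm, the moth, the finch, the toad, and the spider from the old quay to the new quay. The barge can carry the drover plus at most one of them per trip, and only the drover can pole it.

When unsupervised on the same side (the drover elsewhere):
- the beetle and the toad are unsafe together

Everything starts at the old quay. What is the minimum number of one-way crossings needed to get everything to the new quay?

Counting alone: the drover can take at most 1 across per trip to the new quay, so moving all 6 needs at least 6 loaded trips out, with a return between consecutive ones — at least 11 crossings.
The plan below uses exactly 11 crossings, so it is optimal:
1. Drover goes to the new quay with the beetle.  [the old quay: the finch, the moth, the spider, the toad, the worm | the new quay: the beetle]
2. Drover goes back to the old quay alone.  [the old quay: the finch, the moth, the spider, the toad, the worm | the new quay: the beetle]
3. Drover goes to the new quay with the worm.  [the old quay: the finch, the moth, the spider, the toad | the new quay: the beetle, the worm]
4. Drover goes back to the old quay alone.  [the old quay: the finch, the moth, the spider, the toad | the new quay: the beetle, the worm]
5. Drover goes to the new quay with the moth.  [the old quay: the finch, the spider, the toad | the new quay: the beetle, the moth, the worm]
6. Drover goes back to the old quay alone.  [the old quay: the finch, the spider, the toad | the new quay: the beetle, the moth, the worm]
7. Drover goes to the new quay with the finch.  [the old quay: the spider, the toad | the new quay: the beetle, the finch, the moth, the worm]
8. Drover goes back to the old quay alone.  [the old quay: the spider, the toad | the new quay: the beetle, the finch, the moth, the worm]
9. Drover goes to the new quay with the spider.  [the old quay: the toad | the new quay: the beetle, the finch, the moth, the spider, the worm]
10. Drover goes back to the old quay alone.  [the old quay: the toad | the new quay: the beetle, the finch, the moth, the spider, the worm]
11. Drover goes to the new quay with the toad.  [the old quay: — | the new quay: the beetle, the finch, the moth, the spider, the toad, the worm]

11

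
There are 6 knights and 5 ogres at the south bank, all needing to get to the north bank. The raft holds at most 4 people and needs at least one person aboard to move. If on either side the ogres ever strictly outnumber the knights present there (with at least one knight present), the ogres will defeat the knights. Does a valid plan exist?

Yes

1. 2 ogres → the north bank.  (the south bank: 6K 3O; the north bank: 0K 2O)
2. 1 ogre ← the south bank.  (the south bank: 6K 4O; the north bank: 0K 1O)
3. 4 ogres → the north bank.  (the south bank: 6K 0O; the north bank: 0K 5O)
4. 1 ogre ← the south bank.  (the south bank: 6K 1O; the north bank: 0K 4O)
5. 4 knights → the north bank.  (the south bank: 2K 1O; the north bank: 4K 4O)
6. 1 ogre ← the south bank.  (the south bank: 2K 2O; the north bank: 4K 3O)
7. 2 knights and 2 ogres → the north bank.  (the south bank: 0K 0O; the north bank: 6K 5O)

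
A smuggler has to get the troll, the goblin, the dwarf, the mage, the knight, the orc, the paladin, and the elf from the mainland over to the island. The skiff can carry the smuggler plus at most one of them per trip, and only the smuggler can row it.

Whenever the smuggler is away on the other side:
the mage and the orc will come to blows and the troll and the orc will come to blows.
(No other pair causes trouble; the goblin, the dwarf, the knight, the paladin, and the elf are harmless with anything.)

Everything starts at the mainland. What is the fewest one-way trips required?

Counting alone: the smuggler can take at most 1 across per trip to the island, so moving all 8 needs at least 8 loaded trips out, with a return between consecutive ones — at least 15 crossings.
The safety rule pushes this higher. Following every safe sequence of crossings, the most of the 8 that can be at the island as the skiff arrives there on crossing 15 is 7 — never all 8.
So no plan with fewer than 17 crossings exists, and this one achieves 17:
1. Smuggler goes to the island with the orc.  [the mainland: the dwarf, the elf, the goblin, the knight, the mage, the paladin, the troll | the island: the orc]
2. Smuggler goes back to the mainland alone.  [the mainland: the dwarf, the elf, the goblin, the knight, the mage, the paladin, the troll | the island: the orc]
3. Smuggler goes to the island with the troll.  [the mainland: the dwarf, the elf, the goblin, the knight, the mage, the paladin | the island: the orc, the troll]
4. Smuggler goes back to the mainland with the orc.  [the mainland: the dwarf, the elf, the goblin, the knight, the mage, the orc, the paladin | the island: the troll]
5. Smuggler goes to the island with the mage.  [the mainland: the dwarf, the elf, the goblin, the knight, the orc, the paladin | the island: the mage, the troll]
6. Smuggler goes back to the mainland alone.  [the mainland: the dwarf, the elf, the goblin, the knight, the orc, the paladin | the island: the mage, the troll]
7. Smuggler goes to the island with the goblin.  [the mainland: the dwarf, the elf, the knight, the orc, the paladin | the island: the goblin, the mage, the troll]
8. Smuggler goes back to the mainland alone.  [the mainland: the dwarf, the elf, the knight, the orc, the paladin | the island: the goblin, the mage, the troll]
9. Smuggler goes to the island with the dwarf.  [the mainland: the elf, the knight, the orc, the paladin | the island: the dwarf, the goblin, the mage, the troll]
10. Smuggler goes back to the mainland alone.  [the mainland: the elf, the knight, the orc, the paladin | the island: the dwarf, the goblin, the mage, the troll]
11. Smuggler goes to the island with the knight.  [the mainland: the elf, the orc, the paladin | the island: the dwarf, the goblin, the knight, the mage, the troll]
12. Smuggler goes back to the mainland alone.  [the mainland: the elf, the orc, the paladin | the island: the dwarf, the goblin, the knight, the mage, the troll]
13. Smuggler goes to the island with the paladin.  [the mainland: the elf, the orc | the island: the dwarf, the goblin, the knight, the mage, the paladin, the troll]
14. Smuggler goes back to the mainland alone.  [the mainland: the elf, the orc | the island: the dwarf, the goblin, the knight, the mage, the paladin, the troll]
15. Smuggler goes to the island with the elf.  [the mainland: the orc | the island: the dwarf, the elf, the goblin, the knight, the mage, the paladin, the troll]
16. Smuggler goes back to the mainland alone.  [the mainland: the orc | the island: the dwarf, the elf, the goblin, the knight, the mage, the paladin, the troll]
17. Smuggler goes to the island with the orc.  [the mainland: — | the island: the dwarf, the elf, the goblin, the knight, the mage, the orc, the paladin, the troll]

17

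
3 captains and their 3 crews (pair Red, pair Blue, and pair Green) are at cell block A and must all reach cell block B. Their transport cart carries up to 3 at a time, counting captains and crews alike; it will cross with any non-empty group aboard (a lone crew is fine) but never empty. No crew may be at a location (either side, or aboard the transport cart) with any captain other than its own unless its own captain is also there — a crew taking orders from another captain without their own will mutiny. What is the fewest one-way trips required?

Counting alone: each trip to cell block B takes at most 3 across and each return brings at least 1 back, so after t trips out (and t−1 returns) at most 3t − (t−1) of the 6 are across; that first reaches 6 at t = 3, so at least 5 crossings are needed.
The plan below uses exactly 5 crossings, so it is optimal:
1. captain Red and crew Red cross → cell block B.
2. captain Red crosses ← cell block A.
3. captain Blue, captain Green, and captain Red cross → cell block B.
4. crew Red crosses ← cell block A.
5. crew Blue, crew Green, and crew Red cross → cell block B.

5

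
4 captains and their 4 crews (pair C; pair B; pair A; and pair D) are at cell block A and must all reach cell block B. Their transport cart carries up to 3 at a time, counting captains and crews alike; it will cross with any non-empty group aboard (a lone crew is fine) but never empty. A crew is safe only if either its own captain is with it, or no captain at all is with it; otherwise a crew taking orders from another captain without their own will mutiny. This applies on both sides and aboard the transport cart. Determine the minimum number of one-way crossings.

Counting alone: each trip to cell block B takes at most 3 across and each return brings at least 1 back, so after t trips out (and t−1 returns) at most 3t − (t−1) of the 8 are across; that first reaches 8 at t = 4, so at least 7 crossings are needed.
The safety rule pushes this higher. Following every safe sequence of crossings, the most of the 8 that can be at cell block B as the transport cart arrives there on crossing 7 is 7 — never all 8.
So no plan with fewer than 9 crossings exists, and this one achieves 9:
1. captain C and crew C cross → cell block B.
2. captain C crosses ← cell block A.
3. captain B, captain C, and crew B cross → cell block B.
4. captain C and crew C cross ← cell block A.
5. captain A, captain C, and captain D cross → cell block B.
6. crew B crosses ← cell block A.
7. crew B and crew C cross → cell block B.
8. crew C crosses ← cell block A.
9. crew A, crew C, and crew D cross → cell block B.

9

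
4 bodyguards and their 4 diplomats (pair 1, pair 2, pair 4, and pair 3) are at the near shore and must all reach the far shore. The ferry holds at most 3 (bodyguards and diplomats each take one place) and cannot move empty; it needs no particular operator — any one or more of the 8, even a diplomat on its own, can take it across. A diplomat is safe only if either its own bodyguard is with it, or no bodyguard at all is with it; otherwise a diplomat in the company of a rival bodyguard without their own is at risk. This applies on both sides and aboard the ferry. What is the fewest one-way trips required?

9

Counting alone: each trip to the far shore takes at most 3 across and each return brings at least 1 back, so after t trips out (and t−1 returns) at most 3t − (t−1) of the 8 are across; that first reaches 8 at t = 4, so at least 7 crossings are needed.
The safety rule pushes this higher. Following every safe sequence of crossings, the most of the 8 that can be at the far shore as the ferry arrives there on crossing 7 is 7 — never all 8.
So no plan with fewer than 9 crossings exists, and this one achieves 9:
1. bodyguard 1 and diplomat 1 cross → the far shore.
2. bodyguard 1 crosses ← the near shore.
3. bodyguard 1, bodyguard 2, and diplomat 2 cross → the far shore.
4. bodyguard 1 and diplomat 1 cross ← the near shore.
5. bodyguard 1, bodyguard 3, and bodyguard 4 cross → the far shore.
6. diplomat 2 crosses ← the near shore.
7. diplomat 1 and diplomat 2 cross → the far shore.
8. diplomat 1 crosses ← the near shore.
9. diplomat 1, diplomat 3, and diplomat 4 cross → the far shore.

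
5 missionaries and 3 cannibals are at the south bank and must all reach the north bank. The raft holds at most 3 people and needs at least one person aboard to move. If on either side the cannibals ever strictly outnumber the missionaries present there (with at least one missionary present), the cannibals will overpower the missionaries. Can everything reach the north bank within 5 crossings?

Counting alone: each trip to the north bank takes at most 3 across and each return brings at least 1 back, so after t trips out (and t−1 returns) at most 3t − (t−1) of the 8 are across; that first reaches 8 at t = 4, so at least 7 crossings are needed.
Since 5 < 7, 5 crossings cannot be enough. (The shortest complete plan in fact takes 7:)
1. 2 cannibals → the north bank.  (the south bank: 5M 1C; the north bank: 0M 2C)
2. 1 cannibal ← the south bank.  (the south bank: 5M 2C; the north bank: 0M 1C)
3. 2 missionaries and 1 cannibal → the north bank.  (the south bank: 3M 1C; the north bank: 2M 2C)
4. 1 cannibal ← the south bank.  (the south bank: 3M 2C; the north bank: 2M 1C)
5. 1 missionary and 2 cannibals → the north bank.  (the south bank: 2M 0C; the north bank: 3M 3C)
6. 1 cannibal ← the south bank.  (the south bank: 2M 1C; the north bank: 3M 2C)
7. 2 missionaries and 1 cannibal → the north bank.  (the south bank: 0M 0C; the north bank: 5M 3C)

No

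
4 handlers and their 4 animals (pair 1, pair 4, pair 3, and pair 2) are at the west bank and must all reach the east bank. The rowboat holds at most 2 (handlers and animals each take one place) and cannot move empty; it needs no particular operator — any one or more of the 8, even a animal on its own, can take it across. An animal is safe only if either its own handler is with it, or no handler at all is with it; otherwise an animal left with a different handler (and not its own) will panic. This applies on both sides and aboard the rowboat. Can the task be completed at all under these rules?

No

Following every safe sequence of crossings from the start, the most of the 8 that can be at the east bank as the rowboat arrives there on crossings 1, 3, 5 is 2, 3, 4 respectively; the best ever achieved is 4 of 8.
From crossing 7 on, no configuration arises that was not already reachable earlier: only 44 distinct safe configurations (who is on which side, and where the rowboat is) can ever be reached, none of them has everyone across, and every continuation just revisits them. So no valid plan exists.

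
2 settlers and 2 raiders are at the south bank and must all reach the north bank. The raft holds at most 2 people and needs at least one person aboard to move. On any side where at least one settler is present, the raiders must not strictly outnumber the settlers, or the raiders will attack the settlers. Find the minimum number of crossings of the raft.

Counting alone: each trip to the north bank takes at most 2 across and each return brings at least 1 back, so after t trips out (and t−1 returns) at most 2t − (t−1) of the 4 are across; that first reaches 4 at t = 3, so at least 5 crossings are needed.
The plan below uses exactly 5 crossings, so it is optimal:
1. 2 raiders → the north bank.  (the south bank: 2S 0R; the north bank: 0S 2R)
2. 1 raider ← the south bank.  (the south bank: 2S 1R; the north bank: 0S 1R)
3. 2 settlers → the north bank.  (the south bank: 0S 1R; the north bank: 2S 1R)
4. 1 raider ← the south bank.  (the south bank: 0S 2R; the north bank: 2S 0R)
5. 2 raiders → the north bank.  (the south bank: 0S 0R; the north bank: 2S 2R)

5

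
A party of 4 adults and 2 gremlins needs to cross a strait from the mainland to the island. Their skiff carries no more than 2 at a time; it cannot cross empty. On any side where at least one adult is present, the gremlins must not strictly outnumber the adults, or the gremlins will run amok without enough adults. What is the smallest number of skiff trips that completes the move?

Counting alone: each trip to the island takes at most 2 across and each return brings at least 1 back, so after t trips out (and t−1 returns) at most 2t − (t−1) of the 6 are across; that first reaches 6 at t = 5, so at least 9 crossings are needed.
The plan below uses exactly 9 crossings, so it is optimal:
1. 2 gremlins → the island.  (the mainland: 4A 0G; the island: 0A 2G)
2. 1 gremlin ← the mainland.  (the mainland: 4A 1G; the island: 0A 1G)
3. 2 adults → the island.  (the mainland: 2A 1G; the island: 2A 1G)
4. 1 gremlin ← the mainland.  (the mainland: 2A 2G; the island: 2A 0G)
5. 2 gremlins → the island.  (the mainland: 2A 0G; the island: 2A 2G)
6. 1 gremlin ← the mainland.  (the mainland: 2A 1G; the island: 2A 1G)
7. 1 adult and 1 gremlin → the island.  (the mainland: 1A 0G; the island: 3A 2G)
8. 1 gremlin ← the mainland.  (the mainland: 1A 1G; the island: 3A 1G)
9. 1 adult and 1 gremlin → the island.  (the mainland: 0A 0G; the island: 4A 2G)

9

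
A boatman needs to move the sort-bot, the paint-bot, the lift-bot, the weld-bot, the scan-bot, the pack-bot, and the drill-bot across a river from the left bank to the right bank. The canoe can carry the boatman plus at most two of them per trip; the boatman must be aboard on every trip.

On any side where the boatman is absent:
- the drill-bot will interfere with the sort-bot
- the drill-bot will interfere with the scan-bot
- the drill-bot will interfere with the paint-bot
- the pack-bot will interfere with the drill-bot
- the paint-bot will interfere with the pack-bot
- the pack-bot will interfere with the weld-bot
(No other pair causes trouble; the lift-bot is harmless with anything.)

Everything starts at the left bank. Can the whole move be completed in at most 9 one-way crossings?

No

Counting alone: the boatman can take at most 2 across per trip to the right bank, so moving all 7 needs at least 4 loaded trips out, with a return between consecutive ones — at least 7 crossings.
The safety rule pushes this higher. Following every safe sequence of crossings, the most of the 7 that can be at the right bank as the canoe arrives there on crossings 7, 9 is 5, 6 respectively — never all 7.
So the move cannot be finished within 9 crossings. (The shortest complete plan takes 11:)
1. Boatman goes to the right bank with the drill-bot and the pack-bot.  [the left bank: the lift-bot, the paint-bot, the scan-bot, the sort-bot, the weld-bot | the right bank: the drill-bot, the pack-bot]
2. Boatman goes back to the left bank with the pack-bot.  [the left bank: the lift-bot, the pack-bot, the paint-bot, the scan-bot, the sort-bot, the weld-bot | the right bank: the drill-bot]
3. Boatman goes to the right bank with the pack-bot and the sort-bot.  [the left bank: the lift-bot, the paint-bot, the scan-bot, the weld-bot | the right bank: the drill-bot, the pack-bot, the sort-bot]
4. Boatman goes back to the left bank with the drill-bot.  [the left bank: the drill-bot, the lift-bot, the paint-bot, the scan-bot, the weld-bot | the right bank: the pack-bot, the sort-bot]
5. Boatman goes to the right bank with the paint-bot and the scan-bot.  [the left bank: the drill-bot, the lift-bot, the weld-bot | the right bank: the pack-bot, the paint-bot, the scan-bot, the sort-bot]
6. Boatman goes back to the left bank with the paint-bot.  [the left bank: the drill-bot, the lift-bot, the paint-bot, the weld-bot | the right bank: the pack-bot, the scan-bot, the sort-bot]
7. Boatman goes to the right bank with the lift-bot and the paint-bot.  [the left bank: the drill-bot, the weld-bot | the right bank: the lift-bot, the pack-bot, the paint-bot, the scan-bot, the sort-bot]
8. Boatman goes back to the left bank with the paint-bot.  [the left bank: the drill-bot, the paint-bot, the weld-bot | the right bank: the lift-bot, the pack-bot, the scan-bot, the sort-bot]
9. Boatman goes to the right bank with the paint-bot and the weld-bot.  [the left bank: the drill-bot | the right bank: the lift-bot, the pack-bot, the paint-bot, the scan-bot, the sort-bot, the weld-bot]
10. Boatman goes back to the left bank with the pack-bot.  [the left bank: the drill-bot, the pack-bot | the right bank: the lift-bot, the paint-bot, the scan-bot, the sort-bot, the weld-bot]
11. Boatman goes to the right bank with the drill-bot and the pack-bot.  [the left bank: — | the right bank: the drill-bot, the lift-bot, the pack-bot, the paint-bot, the scan-bot, the sort-bot, the weld-bot]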